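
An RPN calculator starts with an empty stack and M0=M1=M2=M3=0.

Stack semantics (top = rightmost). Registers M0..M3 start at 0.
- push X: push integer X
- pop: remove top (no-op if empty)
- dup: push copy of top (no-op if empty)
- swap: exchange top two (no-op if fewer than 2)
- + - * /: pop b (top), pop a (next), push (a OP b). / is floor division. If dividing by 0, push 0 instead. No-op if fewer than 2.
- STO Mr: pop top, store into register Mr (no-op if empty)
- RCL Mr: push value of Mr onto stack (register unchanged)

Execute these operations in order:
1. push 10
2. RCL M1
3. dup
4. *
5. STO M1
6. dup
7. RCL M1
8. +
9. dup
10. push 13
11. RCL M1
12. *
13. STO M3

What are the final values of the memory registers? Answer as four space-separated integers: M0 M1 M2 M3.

Answer: 0 0 0 0

Derivation:
After op 1 (push 10): stack=[10] mem=[0,0,0,0]
After op 2 (RCL M1): stack=[10,0] mem=[0,0,0,0]
After op 3 (dup): stack=[10,0,0] mem=[0,0,0,0]
After op 4 (*): stack=[10,0] mem=[0,0,0,0]
After op 5 (STO M1): stack=[10] mem=[0,0,0,0]
After op 6 (dup): stack=[10,10] mem=[0,0,0,0]
After op 7 (RCL M1): stack=[10,10,0] mem=[0,0,0,0]
After op 8 (+): stack=[10,10] mem=[0,0,0,0]
After op 9 (dup): stack=[10,10,10] mem=[0,0,0,0]
After op 10 (push 13): stack=[10,10,10,13] mem=[0,0,0,0]
After op 11 (RCL M1): stack=[10,10,10,13,0] mem=[0,0,0,0]
After op 12 (*): stack=[10,10,10,0] mem=[0,0,0,0]
After op 13 (STO M3): stack=[10,10,10] mem=[0,0,0,0]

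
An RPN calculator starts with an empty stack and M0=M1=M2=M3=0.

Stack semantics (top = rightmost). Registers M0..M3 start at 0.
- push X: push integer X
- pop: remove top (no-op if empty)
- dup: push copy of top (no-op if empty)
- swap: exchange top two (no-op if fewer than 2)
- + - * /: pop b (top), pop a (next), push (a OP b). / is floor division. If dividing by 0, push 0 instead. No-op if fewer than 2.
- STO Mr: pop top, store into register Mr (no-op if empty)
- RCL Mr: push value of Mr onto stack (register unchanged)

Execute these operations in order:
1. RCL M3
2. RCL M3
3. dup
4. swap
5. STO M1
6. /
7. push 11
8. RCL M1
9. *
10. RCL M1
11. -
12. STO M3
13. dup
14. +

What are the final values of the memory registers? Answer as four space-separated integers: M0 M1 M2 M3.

Answer: 0 0 0 0

Derivation:
After op 1 (RCL M3): stack=[0] mem=[0,0,0,0]
After op 2 (RCL M3): stack=[0,0] mem=[0,0,0,0]
After op 3 (dup): stack=[0,0,0] mem=[0,0,0,0]
After op 4 (swap): stack=[0,0,0] mem=[0,0,0,0]
After op 5 (STO M1): stack=[0,0] mem=[0,0,0,0]
After op 6 (/): stack=[0] mem=[0,0,0,0]
After op 7 (push 11): stack=[0,11] mem=[0,0,0,0]
After op 8 (RCL M1): stack=[0,11,0] mem=[0,0,0,0]
After op 9 (*): stack=[0,0] mem=[0,0,0,0]
After op 10 (RCL M1): stack=[0,0,0] mem=[0,0,0,0]
After op 11 (-): stack=[0,0] mem=[0,0,0,0]
After op 12 (STO M3): stack=[0] mem=[0,0,0,0]
After op 13 (dup): stack=[0,0] mem=[0,0,0,0]
After op 14 (+): stack=[0] mem=[0,0,0,0]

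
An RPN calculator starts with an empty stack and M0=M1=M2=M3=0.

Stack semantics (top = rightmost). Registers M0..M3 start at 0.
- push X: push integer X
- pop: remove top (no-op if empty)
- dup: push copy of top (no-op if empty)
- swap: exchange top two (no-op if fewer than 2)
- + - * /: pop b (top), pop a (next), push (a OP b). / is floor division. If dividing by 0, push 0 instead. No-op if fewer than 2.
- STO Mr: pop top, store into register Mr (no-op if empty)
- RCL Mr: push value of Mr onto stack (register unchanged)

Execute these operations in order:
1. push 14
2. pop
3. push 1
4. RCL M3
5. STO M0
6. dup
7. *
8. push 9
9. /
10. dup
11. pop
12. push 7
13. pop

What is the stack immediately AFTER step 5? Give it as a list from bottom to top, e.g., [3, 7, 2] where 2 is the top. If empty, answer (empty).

After op 1 (push 14): stack=[14] mem=[0,0,0,0]
After op 2 (pop): stack=[empty] mem=[0,0,0,0]
After op 3 (push 1): stack=[1] mem=[0,0,0,0]
After op 4 (RCL M3): stack=[1,0] mem=[0,0,0,0]
After op 5 (STO M0): stack=[1] mem=[0,0,0,0]

[1]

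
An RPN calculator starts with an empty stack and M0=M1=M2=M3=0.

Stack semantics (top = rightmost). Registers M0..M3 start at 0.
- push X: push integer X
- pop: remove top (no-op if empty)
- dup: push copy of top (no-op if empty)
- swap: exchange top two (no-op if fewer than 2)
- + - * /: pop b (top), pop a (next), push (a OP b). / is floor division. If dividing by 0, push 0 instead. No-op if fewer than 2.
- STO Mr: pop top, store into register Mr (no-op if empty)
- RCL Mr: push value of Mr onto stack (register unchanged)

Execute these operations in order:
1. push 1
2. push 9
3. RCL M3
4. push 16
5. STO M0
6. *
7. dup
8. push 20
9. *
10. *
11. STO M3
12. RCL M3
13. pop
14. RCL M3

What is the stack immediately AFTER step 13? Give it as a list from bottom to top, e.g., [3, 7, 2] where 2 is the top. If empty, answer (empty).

After op 1 (push 1): stack=[1] mem=[0,0,0,0]
After op 2 (push 9): stack=[1,9] mem=[0,0,0,0]
After op 3 (RCL M3): stack=[1,9,0] mem=[0,0,0,0]
After op 4 (push 16): stack=[1,9,0,16] mem=[0,0,0,0]
After op 5 (STO M0): stack=[1,9,0] mem=[16,0,0,0]
After op 6 (*): stack=[1,0] mem=[16,0,0,0]
After op 7 (dup): stack=[1,0,0] mem=[16,0,0,0]
After op 8 (push 20): stack=[1,0,0,20] mem=[16,0,0,0]
After op 9 (*): stack=[1,0,0] mem=[16,0,0,0]
After op 10 (*): stack=[1,0] mem=[16,0,0,0]
After op 11 (STO M3): stack=[1] mem=[16,0,0,0]
After op 12 (RCL M3): stack=[1,0] mem=[16,0,0,0]
After op 13 (pop): stack=[1] mem=[16,0,0,0]

[1]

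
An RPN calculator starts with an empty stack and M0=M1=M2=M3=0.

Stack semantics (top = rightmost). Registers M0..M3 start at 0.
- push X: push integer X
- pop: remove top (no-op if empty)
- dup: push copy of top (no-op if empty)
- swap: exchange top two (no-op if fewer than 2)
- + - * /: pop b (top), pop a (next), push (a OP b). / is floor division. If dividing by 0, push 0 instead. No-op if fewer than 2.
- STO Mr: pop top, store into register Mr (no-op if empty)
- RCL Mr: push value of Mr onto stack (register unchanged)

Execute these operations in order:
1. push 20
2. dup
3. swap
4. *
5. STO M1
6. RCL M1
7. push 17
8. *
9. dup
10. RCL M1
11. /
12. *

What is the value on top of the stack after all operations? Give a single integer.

After op 1 (push 20): stack=[20] mem=[0,0,0,0]
After op 2 (dup): stack=[20,20] mem=[0,0,0,0]
After op 3 (swap): stack=[20,20] mem=[0,0,0,0]
After op 4 (*): stack=[400] mem=[0,0,0,0]
After op 5 (STO M1): stack=[empty] mem=[0,400,0,0]
After op 6 (RCL M1): stack=[400] mem=[0,400,0,0]
After op 7 (push 17): stack=[400,17] mem=[0,400,0,0]
After op 8 (*): stack=[6800] mem=[0,400,0,0]
After op 9 (dup): stack=[6800,6800] mem=[0,400,0,0]
After op 10 (RCL M1): stack=[6800,6800,400] mem=[0,400,0,0]
After op 11 (/): stack=[6800,17] mem=[0,400,0,0]
After op 12 (*): stack=[115600] mem=[0,400,0,0]

Answer: 115600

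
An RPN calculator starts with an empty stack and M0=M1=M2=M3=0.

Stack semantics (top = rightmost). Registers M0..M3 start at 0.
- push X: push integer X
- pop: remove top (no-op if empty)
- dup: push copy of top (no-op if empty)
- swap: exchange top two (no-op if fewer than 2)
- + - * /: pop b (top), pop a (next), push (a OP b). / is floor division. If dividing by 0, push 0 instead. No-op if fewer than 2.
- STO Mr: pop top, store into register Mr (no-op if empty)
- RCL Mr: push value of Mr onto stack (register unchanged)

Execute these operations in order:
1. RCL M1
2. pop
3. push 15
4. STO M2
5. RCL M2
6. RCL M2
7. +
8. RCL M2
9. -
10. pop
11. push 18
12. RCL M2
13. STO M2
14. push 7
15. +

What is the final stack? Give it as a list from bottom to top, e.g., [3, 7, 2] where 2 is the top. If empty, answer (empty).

Answer: [25]

Derivation:
After op 1 (RCL M1): stack=[0] mem=[0,0,0,0]
After op 2 (pop): stack=[empty] mem=[0,0,0,0]
After op 3 (push 15): stack=[15] mem=[0,0,0,0]
After op 4 (STO M2): stack=[empty] mem=[0,0,15,0]
After op 5 (RCL M2): stack=[15] mem=[0,0,15,0]
After op 6 (RCL M2): stack=[15,15] mem=[0,0,15,0]
After op 7 (+): stack=[30] mem=[0,0,15,0]
After op 8 (RCL M2): stack=[30,15] mem=[0,0,15,0]
After op 9 (-): stack=[15] mem=[0,0,15,0]
After op 10 (pop): stack=[empty] mem=[0,0,15,0]
After op 11 (push 18): stack=[18] mem=[0,0,15,0]
After op 12 (RCL M2): stack=[18,15] mem=[0,0,15,0]
After op 13 (STO M2): stack=[18] mem=[0,0,15,0]
After op 14 (push 7): stack=[18,7] mem=[0,0,15,0]
After op 15 (+): stack=[25] mem=[0,0,15,0]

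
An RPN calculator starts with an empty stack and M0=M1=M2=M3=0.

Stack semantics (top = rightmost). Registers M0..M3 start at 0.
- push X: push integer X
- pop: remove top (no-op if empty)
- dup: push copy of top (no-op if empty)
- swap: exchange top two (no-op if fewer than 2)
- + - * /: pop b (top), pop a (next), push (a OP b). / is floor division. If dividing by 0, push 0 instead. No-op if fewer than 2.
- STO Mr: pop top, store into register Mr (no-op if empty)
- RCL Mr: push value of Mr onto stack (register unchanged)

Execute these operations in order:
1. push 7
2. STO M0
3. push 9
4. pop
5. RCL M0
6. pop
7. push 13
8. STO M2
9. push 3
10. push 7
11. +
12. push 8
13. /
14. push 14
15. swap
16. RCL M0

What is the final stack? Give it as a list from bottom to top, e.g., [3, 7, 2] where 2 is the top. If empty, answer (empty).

Answer: [14, 1, 7]

Derivation:
After op 1 (push 7): stack=[7] mem=[0,0,0,0]
After op 2 (STO M0): stack=[empty] mem=[7,0,0,0]
After op 3 (push 9): stack=[9] mem=[7,0,0,0]
After op 4 (pop): stack=[empty] mem=[7,0,0,0]
After op 5 (RCL M0): stack=[7] mem=[7,0,0,0]
After op 6 (pop): stack=[empty] mem=[7,0,0,0]
After op 7 (push 13): stack=[13] mem=[7,0,0,0]
After op 8 (STO M2): stack=[empty] mem=[7,0,13,0]
After op 9 (push 3): stack=[3] mem=[7,0,13,0]
After op 10 (push 7): stack=[3,7] mem=[7,0,13,0]
After op 11 (+): stack=[10] mem=[7,0,13,0]
After op 12 (push 8): stack=[10,8] mem=[7,0,13,0]
After op 13 (/): stack=[1] mem=[7,0,13,0]
After op 14 (push 14): stack=[1,14] mem=[7,0,13,0]
After op 15 (swap): stack=[14,1] mem=[7,0,13,0]
After op 16 (RCL M0): stack=[14,1,7] mem=[7,0,13,0]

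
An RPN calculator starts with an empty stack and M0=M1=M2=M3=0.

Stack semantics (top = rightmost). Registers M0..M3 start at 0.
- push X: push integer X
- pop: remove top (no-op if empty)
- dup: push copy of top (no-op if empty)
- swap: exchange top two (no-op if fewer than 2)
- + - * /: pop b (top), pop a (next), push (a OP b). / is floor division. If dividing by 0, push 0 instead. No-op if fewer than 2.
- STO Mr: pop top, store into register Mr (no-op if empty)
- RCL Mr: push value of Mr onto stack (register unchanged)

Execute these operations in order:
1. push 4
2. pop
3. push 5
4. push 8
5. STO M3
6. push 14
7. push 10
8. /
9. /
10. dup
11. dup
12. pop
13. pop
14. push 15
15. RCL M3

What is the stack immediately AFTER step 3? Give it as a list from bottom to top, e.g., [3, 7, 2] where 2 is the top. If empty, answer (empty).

After op 1 (push 4): stack=[4] mem=[0,0,0,0]
After op 2 (pop): stack=[empty] mem=[0,0,0,0]
After op 3 (push 5): stack=[5] mem=[0,0,0,0]

[5]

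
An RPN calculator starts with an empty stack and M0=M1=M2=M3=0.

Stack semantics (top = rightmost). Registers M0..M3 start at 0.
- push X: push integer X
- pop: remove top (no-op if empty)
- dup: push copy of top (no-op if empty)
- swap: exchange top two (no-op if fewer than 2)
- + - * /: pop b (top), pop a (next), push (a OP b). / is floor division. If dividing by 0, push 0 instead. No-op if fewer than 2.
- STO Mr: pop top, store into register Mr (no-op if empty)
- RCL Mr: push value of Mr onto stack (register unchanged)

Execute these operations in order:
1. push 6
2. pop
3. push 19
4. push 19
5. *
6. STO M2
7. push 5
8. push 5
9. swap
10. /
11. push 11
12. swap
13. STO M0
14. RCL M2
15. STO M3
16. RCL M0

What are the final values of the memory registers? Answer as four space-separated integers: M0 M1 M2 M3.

Answer: 1 0 361 361

Derivation:
After op 1 (push 6): stack=[6] mem=[0,0,0,0]
After op 2 (pop): stack=[empty] mem=[0,0,0,0]
After op 3 (push 19): stack=[19] mem=[0,0,0,0]
After op 4 (push 19): stack=[19,19] mem=[0,0,0,0]
After op 5 (*): stack=[361] mem=[0,0,0,0]
After op 6 (STO M2): stack=[empty] mem=[0,0,361,0]
After op 7 (push 5): stack=[5] mem=[0,0,361,0]
After op 8 (push 5): stack=[5,5] mem=[0,0,361,0]
After op 9 (swap): stack=[5,5] mem=[0,0,361,0]
After op 10 (/): stack=[1] mem=[0,0,361,0]
After op 11 (push 11): stack=[1,11] mem=[0,0,361,0]
After op 12 (swap): stack=[11,1] mem=[0,0,361,0]
After op 13 (STO M0): stack=[11] mem=[1,0,361,0]
After op 14 (RCL M2): stack=[11,361] mem=[1,0,361,0]
After op 15 (STO M3): stack=[11] mem=[1,0,361,361]
After op 16 (RCL M0): stack=[11,1] mem=[1,0,361,361]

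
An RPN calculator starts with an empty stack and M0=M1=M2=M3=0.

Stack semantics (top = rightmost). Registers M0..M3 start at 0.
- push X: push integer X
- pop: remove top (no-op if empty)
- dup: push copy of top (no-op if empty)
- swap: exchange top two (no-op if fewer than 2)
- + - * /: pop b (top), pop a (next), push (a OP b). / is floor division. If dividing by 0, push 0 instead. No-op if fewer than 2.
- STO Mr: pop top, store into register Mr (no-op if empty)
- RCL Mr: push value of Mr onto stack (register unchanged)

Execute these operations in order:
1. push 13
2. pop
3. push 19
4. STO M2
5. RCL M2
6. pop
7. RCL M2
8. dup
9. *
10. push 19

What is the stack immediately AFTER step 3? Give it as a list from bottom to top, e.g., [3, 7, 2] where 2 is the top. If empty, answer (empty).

After op 1 (push 13): stack=[13] mem=[0,0,0,0]
After op 2 (pop): stack=[empty] mem=[0,0,0,0]
After op 3 (push 19): stack=[19] mem=[0,0,0,0]

[19]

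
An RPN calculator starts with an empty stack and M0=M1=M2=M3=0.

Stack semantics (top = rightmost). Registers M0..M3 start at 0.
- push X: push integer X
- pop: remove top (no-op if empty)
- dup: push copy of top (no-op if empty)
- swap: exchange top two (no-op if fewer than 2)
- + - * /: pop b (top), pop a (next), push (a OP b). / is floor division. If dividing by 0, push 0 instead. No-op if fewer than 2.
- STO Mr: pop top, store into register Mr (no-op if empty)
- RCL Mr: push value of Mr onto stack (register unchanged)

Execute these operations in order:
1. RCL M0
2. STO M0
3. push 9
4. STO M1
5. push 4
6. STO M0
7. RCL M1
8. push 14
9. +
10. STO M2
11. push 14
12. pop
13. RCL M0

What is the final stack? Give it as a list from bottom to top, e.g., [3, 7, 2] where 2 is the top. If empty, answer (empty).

After op 1 (RCL M0): stack=[0] mem=[0,0,0,0]
After op 2 (STO M0): stack=[empty] mem=[0,0,0,0]
After op 3 (push 9): stack=[9] mem=[0,0,0,0]
After op 4 (STO M1): stack=[empty] mem=[0,9,0,0]
After op 5 (push 4): stack=[4] mem=[0,9,0,0]
After op 6 (STO M0): stack=[empty] mem=[4,9,0,0]
After op 7 (RCL M1): stack=[9] mem=[4,9,0,0]
After op 8 (push 14): stack=[9,14] mem=[4,9,0,0]
After op 9 (+): stack=[23] mem=[4,9,0,0]
After op 10 (STO M2): stack=[empty] mem=[4,9,23,0]
After op 11 (push 14): stack=[14] mem=[4,9,23,0]
After op 12 (pop): stack=[empty] mem=[4,9,23,0]
After op 13 (RCL M0): stack=[4] mem=[4,9,23,0]

Answer: [4]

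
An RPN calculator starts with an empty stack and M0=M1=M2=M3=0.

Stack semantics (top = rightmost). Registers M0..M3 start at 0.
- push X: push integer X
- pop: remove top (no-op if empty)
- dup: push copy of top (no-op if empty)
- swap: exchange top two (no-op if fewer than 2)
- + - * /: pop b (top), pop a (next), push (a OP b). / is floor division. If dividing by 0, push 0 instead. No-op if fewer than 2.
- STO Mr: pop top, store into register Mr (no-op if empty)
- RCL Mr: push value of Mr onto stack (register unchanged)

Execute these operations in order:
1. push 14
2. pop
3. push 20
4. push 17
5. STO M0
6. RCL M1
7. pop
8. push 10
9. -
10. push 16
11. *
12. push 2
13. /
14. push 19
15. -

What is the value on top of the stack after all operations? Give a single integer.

Answer: 61

Derivation:
After op 1 (push 14): stack=[14] mem=[0,0,0,0]
After op 2 (pop): stack=[empty] mem=[0,0,0,0]
After op 3 (push 20): stack=[20] mem=[0,0,0,0]
After op 4 (push 17): stack=[20,17] mem=[0,0,0,0]
After op 5 (STO M0): stack=[20] mem=[17,0,0,0]
After op 6 (RCL M1): stack=[20,0] mem=[17,0,0,0]
After op 7 (pop): stack=[20] mem=[17,0,0,0]
After op 8 (push 10): stack=[20,10] mem=[17,0,0,0]
After op 9 (-): stack=[10] mem=[17,0,0,0]
After op 10 (push 16): stack=[10,16] mem=[17,0,0,0]
After op 11 (*): stack=[160] mem=[17,0,0,0]
After op 12 (push 2): stack=[160,2] mem=[17,0,0,0]
After op 13 (/): stack=[80] mem=[17,0,0,0]
After op 14 (push 19): stack=[80,19] mem=[17,0,0,0]
After op 15 (-): stack=[61] mem=[17,0,0,0]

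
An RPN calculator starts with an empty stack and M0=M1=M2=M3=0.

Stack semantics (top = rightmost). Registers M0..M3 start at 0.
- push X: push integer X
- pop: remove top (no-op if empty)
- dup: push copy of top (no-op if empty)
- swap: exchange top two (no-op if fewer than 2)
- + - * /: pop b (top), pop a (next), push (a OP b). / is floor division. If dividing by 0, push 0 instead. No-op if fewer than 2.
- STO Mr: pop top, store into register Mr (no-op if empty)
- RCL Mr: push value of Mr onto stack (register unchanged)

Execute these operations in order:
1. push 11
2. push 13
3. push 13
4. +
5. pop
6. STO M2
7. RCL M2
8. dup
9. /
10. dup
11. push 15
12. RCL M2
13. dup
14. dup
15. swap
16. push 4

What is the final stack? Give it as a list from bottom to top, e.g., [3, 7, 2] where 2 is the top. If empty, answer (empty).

After op 1 (push 11): stack=[11] mem=[0,0,0,0]
After op 2 (push 13): stack=[11,13] mem=[0,0,0,0]
After op 3 (push 13): stack=[11,13,13] mem=[0,0,0,0]
After op 4 (+): stack=[11,26] mem=[0,0,0,0]
After op 5 (pop): stack=[11] mem=[0,0,0,0]
After op 6 (STO M2): stack=[empty] mem=[0,0,11,0]
After op 7 (RCL M2): stack=[11] mem=[0,0,11,0]
After op 8 (dup): stack=[11,11] mem=[0,0,11,0]
After op 9 (/): stack=[1] mem=[0,0,11,0]
After op 10 (dup): stack=[1,1] mem=[0,0,11,0]
After op 11 (push 15): stack=[1,1,15] mem=[0,0,11,0]
After op 12 (RCL M2): stack=[1,1,15,11] mem=[0,0,11,0]
After op 13 (dup): stack=[1,1,15,11,11] mem=[0,0,11,0]
After op 14 (dup): stack=[1,1,15,11,11,11] mem=[0,0,11,0]
After op 15 (swap): stack=[1,1,15,11,11,11] mem=[0,0,11,0]
After op 16 (push 4): stack=[1,1,15,11,11,11,4] mem=[0,0,11,0]

Answer: [1, 1, 15, 11, 11, 11, 4]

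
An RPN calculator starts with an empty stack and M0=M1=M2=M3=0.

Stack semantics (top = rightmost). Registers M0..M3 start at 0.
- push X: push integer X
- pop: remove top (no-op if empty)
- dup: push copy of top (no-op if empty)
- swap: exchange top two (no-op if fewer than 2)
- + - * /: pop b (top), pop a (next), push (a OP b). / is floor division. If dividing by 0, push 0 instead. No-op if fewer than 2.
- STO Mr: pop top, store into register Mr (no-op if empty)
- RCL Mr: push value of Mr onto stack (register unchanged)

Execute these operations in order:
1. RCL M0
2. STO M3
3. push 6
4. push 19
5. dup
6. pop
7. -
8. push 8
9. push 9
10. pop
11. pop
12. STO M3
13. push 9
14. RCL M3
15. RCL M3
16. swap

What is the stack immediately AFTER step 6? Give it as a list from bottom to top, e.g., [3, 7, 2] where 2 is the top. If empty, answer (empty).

After op 1 (RCL M0): stack=[0] mem=[0,0,0,0]
After op 2 (STO M3): stack=[empty] mem=[0,0,0,0]
After op 3 (push 6): stack=[6] mem=[0,0,0,0]
After op 4 (push 19): stack=[6,19] mem=[0,0,0,0]
After op 5 (dup): stack=[6,19,19] mem=[0,0,0,0]
After op 6 (pop): stack=[6,19] mem=[0,0,0,0]

[6, 19]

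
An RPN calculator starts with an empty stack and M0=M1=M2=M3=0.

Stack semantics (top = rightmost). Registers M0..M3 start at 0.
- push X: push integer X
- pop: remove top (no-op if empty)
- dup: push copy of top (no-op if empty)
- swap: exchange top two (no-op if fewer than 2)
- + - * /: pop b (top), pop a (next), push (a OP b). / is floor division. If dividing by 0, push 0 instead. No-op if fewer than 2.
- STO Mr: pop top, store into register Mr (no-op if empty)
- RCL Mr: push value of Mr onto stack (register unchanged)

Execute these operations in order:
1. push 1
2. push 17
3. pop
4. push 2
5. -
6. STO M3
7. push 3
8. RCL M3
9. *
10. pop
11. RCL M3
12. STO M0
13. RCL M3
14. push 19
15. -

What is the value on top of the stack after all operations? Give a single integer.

Answer: -20

Derivation:
After op 1 (push 1): stack=[1] mem=[0,0,0,0]
After op 2 (push 17): stack=[1,17] mem=[0,0,0,0]
After op 3 (pop): stack=[1] mem=[0,0,0,0]
After op 4 (push 2): stack=[1,2] mem=[0,0,0,0]
After op 5 (-): stack=[-1] mem=[0,0,0,0]
After op 6 (STO M3): stack=[empty] mem=[0,0,0,-1]
After op 7 (push 3): stack=[3] mem=[0,0,0,-1]
After op 8 (RCL M3): stack=[3,-1] mem=[0,0,0,-1]
After op 9 (*): stack=[-3] mem=[0,0,0,-1]
After op 10 (pop): stack=[empty] mem=[0,0,0,-1]
After op 11 (RCL M3): stack=[-1] mem=[0,0,0,-1]
After op 12 (STO M0): stack=[empty] mem=[-1,0,0,-1]
After op 13 (RCL M3): stack=[-1] mem=[-1,0,0,-1]
After op 14 (push 19): stack=[-1,19] mem=[-1,0,0,-1]
After op 15 (-): stack=[-20] mem=[-1,0,0,-1]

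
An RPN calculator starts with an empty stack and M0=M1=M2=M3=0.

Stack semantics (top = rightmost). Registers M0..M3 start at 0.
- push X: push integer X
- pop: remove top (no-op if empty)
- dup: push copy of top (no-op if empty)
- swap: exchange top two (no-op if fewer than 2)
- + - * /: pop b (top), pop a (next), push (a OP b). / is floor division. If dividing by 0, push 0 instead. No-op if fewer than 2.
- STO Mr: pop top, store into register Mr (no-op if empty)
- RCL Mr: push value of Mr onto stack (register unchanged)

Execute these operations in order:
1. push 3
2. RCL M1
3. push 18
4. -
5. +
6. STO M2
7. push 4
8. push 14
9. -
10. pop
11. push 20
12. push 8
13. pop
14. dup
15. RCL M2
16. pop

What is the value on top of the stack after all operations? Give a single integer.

Answer: 20

Derivation:
After op 1 (push 3): stack=[3] mem=[0,0,0,0]
After op 2 (RCL M1): stack=[3,0] mem=[0,0,0,0]
After op 3 (push 18): stack=[3,0,18] mem=[0,0,0,0]
After op 4 (-): stack=[3,-18] mem=[0,0,0,0]
After op 5 (+): stack=[-15] mem=[0,0,0,0]
After op 6 (STO M2): stack=[empty] mem=[0,0,-15,0]
After op 7 (push 4): stack=[4] mem=[0,0,-15,0]
After op 8 (push 14): stack=[4,14] mem=[0,0,-15,0]
After op 9 (-): stack=[-10] mem=[0,0,-15,0]
After op 10 (pop): stack=[empty] mem=[0,0,-15,0]
After op 11 (push 20): stack=[20] mem=[0,0,-15,0]
After op 12 (push 8): stack=[20,8] mem=[0,0,-15,0]
After op 13 (pop): stack=[20] mem=[0,0,-15,0]
After op 14 (dup): stack=[20,20] mem=[0,0,-15,0]
After op 15 (RCL M2): stack=[20,20,-15] mem=[0,0,-15,0]
After op 16 (pop): stack=[20,20] mem=[0,0,-15,0]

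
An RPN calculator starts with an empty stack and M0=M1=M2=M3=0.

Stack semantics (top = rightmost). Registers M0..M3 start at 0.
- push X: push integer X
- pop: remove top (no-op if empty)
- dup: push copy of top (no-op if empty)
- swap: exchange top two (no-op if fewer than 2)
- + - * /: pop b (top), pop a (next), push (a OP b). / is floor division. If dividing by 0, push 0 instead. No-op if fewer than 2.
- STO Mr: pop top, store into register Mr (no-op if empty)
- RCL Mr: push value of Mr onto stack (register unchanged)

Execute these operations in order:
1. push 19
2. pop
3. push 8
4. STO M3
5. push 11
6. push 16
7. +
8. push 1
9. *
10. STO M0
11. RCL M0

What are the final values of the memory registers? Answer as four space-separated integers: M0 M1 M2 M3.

Answer: 27 0 0 8

Derivation:
After op 1 (push 19): stack=[19] mem=[0,0,0,0]
After op 2 (pop): stack=[empty] mem=[0,0,0,0]
After op 3 (push 8): stack=[8] mem=[0,0,0,0]
After op 4 (STO M3): stack=[empty] mem=[0,0,0,8]
After op 5 (push 11): stack=[11] mem=[0,0,0,8]
After op 6 (push 16): stack=[11,16] mem=[0,0,0,8]
After op 7 (+): stack=[27] mem=[0,0,0,8]
After op 8 (push 1): stack=[27,1] mem=[0,0,0,8]
After op 9 (*): stack=[27] mem=[0,0,0,8]
After op 10 (STO M0): stack=[empty] mem=[27,0,0,8]
After op 11 (RCL M0): stack=[27] mem=[27,0,0,8]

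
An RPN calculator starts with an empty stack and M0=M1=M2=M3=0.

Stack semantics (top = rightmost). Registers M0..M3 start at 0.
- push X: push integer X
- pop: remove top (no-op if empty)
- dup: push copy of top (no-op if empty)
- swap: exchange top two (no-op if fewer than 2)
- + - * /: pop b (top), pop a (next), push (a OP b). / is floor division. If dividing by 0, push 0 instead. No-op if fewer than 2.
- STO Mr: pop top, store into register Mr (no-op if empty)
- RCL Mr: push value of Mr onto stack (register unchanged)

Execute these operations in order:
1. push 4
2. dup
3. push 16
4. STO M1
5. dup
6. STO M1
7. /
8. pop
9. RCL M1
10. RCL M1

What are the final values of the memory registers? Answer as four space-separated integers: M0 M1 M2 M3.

After op 1 (push 4): stack=[4] mem=[0,0,0,0]
After op 2 (dup): stack=[4,4] mem=[0,0,0,0]
After op 3 (push 16): stack=[4,4,16] mem=[0,0,0,0]
After op 4 (STO M1): stack=[4,4] mem=[0,16,0,0]
After op 5 (dup): stack=[4,4,4] mem=[0,16,0,0]
After op 6 (STO M1): stack=[4,4] mem=[0,4,0,0]
After op 7 (/): stack=[1] mem=[0,4,0,0]
After op 8 (pop): stack=[empty] mem=[0,4,0,0]
After op 9 (RCL M1): stack=[4] mem=[0,4,0,0]
After op 10 (RCL M1): stack=[4,4] mem=[0,4,0,0]

Answer: 0 4 0 0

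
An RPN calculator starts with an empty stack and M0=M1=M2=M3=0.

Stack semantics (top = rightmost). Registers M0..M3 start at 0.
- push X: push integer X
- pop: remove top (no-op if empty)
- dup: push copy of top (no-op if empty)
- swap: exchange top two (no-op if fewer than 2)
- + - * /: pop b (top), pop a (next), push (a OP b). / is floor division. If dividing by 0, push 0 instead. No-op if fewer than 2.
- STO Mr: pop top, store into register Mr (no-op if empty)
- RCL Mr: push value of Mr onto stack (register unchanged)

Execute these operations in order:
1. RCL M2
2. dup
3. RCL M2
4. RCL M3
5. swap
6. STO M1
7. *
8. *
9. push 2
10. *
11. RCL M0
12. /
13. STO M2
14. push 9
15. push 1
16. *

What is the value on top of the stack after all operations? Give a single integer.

Answer: 9

Derivation:
After op 1 (RCL M2): stack=[0] mem=[0,0,0,0]
After op 2 (dup): stack=[0,0] mem=[0,0,0,0]
After op 3 (RCL M2): stack=[0,0,0] mem=[0,0,0,0]
After op 4 (RCL M3): stack=[0,0,0,0] mem=[0,0,0,0]
After op 5 (swap): stack=[0,0,0,0] mem=[0,0,0,0]
After op 6 (STO M1): stack=[0,0,0] mem=[0,0,0,0]
After op 7 (*): stack=[0,0] mem=[0,0,0,0]
After op 8 (*): stack=[0] mem=[0,0,0,0]
After op 9 (push 2): stack=[0,2] mem=[0,0,0,0]
After op 10 (*): stack=[0] mem=[0,0,0,0]
After op 11 (RCL M0): stack=[0,0] mem=[0,0,0,0]
After op 12 (/): stack=[0] mem=[0,0,0,0]
After op 13 (STO M2): stack=[empty] mem=[0,0,0,0]
After op 14 (push 9): stack=[9] mem=[0,0,0,0]
After op 15 (push 1): stack=[9,1] mem=[0,0,0,0]
After op 16 (*): stack=[9] mem=[0,0,0,0]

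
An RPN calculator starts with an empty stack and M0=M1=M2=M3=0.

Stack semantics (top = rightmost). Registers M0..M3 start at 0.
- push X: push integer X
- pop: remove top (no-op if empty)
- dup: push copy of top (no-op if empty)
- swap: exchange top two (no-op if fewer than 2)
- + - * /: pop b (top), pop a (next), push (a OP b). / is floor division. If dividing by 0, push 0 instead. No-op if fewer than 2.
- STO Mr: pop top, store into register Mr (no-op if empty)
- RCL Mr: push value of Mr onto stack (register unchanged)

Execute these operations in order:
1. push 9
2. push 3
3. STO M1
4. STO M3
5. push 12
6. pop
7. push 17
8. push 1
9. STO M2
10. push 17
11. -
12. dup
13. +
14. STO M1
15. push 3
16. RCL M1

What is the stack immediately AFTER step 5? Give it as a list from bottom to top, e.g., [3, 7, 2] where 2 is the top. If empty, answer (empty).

After op 1 (push 9): stack=[9] mem=[0,0,0,0]
After op 2 (push 3): stack=[9,3] mem=[0,0,0,0]
After op 3 (STO M1): stack=[9] mem=[0,3,0,0]
After op 4 (STO M3): stack=[empty] mem=[0,3,0,9]
After op 5 (push 12): stack=[12] mem=[0,3,0,9]

[12]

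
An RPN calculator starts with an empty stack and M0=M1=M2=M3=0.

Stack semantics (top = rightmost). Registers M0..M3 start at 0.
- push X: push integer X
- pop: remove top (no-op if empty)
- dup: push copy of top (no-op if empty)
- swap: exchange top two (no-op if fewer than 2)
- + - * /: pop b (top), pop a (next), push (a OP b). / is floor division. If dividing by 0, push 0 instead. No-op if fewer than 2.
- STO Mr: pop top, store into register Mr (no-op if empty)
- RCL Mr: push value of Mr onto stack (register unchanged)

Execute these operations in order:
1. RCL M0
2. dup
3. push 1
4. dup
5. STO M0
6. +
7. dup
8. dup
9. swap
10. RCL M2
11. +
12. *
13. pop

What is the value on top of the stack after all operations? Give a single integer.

After op 1 (RCL M0): stack=[0] mem=[0,0,0,0]
After op 2 (dup): stack=[0,0] mem=[0,0,0,0]
After op 3 (push 1): stack=[0,0,1] mem=[0,0,0,0]
After op 4 (dup): stack=[0,0,1,1] mem=[0,0,0,0]
After op 5 (STO M0): stack=[0,0,1] mem=[1,0,0,0]
After op 6 (+): stack=[0,1] mem=[1,0,0,0]
After op 7 (dup): stack=[0,1,1] mem=[1,0,0,0]
After op 8 (dup): stack=[0,1,1,1] mem=[1,0,0,0]
After op 9 (swap): stack=[0,1,1,1] mem=[1,0,0,0]
After op 10 (RCL M2): stack=[0,1,1,1,0] mem=[1,0,0,0]
After op 11 (+): stack=[0,1,1,1] mem=[1,0,0,0]
After op 12 (*): stack=[0,1,1] mem=[1,0,0,0]
After op 13 (pop): stack=[0,1] mem=[1,0,0,0]

Answer: 1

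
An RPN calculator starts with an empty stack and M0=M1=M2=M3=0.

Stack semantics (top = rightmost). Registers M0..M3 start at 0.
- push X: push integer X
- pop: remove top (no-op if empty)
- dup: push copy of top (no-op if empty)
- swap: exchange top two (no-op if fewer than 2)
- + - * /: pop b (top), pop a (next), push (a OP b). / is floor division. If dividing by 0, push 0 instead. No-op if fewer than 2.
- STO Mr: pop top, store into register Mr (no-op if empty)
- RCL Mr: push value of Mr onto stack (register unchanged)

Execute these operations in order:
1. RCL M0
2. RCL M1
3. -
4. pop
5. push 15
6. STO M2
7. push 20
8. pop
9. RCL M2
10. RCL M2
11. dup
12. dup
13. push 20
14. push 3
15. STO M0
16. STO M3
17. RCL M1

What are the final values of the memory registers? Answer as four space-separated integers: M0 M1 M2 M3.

Answer: 3 0 15 20

Derivation:
After op 1 (RCL M0): stack=[0] mem=[0,0,0,0]
After op 2 (RCL M1): stack=[0,0] mem=[0,0,0,0]
After op 3 (-): stack=[0] mem=[0,0,0,0]
After op 4 (pop): stack=[empty] mem=[0,0,0,0]
After op 5 (push 15): stack=[15] mem=[0,0,0,0]
After op 6 (STO M2): stack=[empty] mem=[0,0,15,0]
After op 7 (push 20): stack=[20] mem=[0,0,15,0]
After op 8 (pop): stack=[empty] mem=[0,0,15,0]
After op 9 (RCL M2): stack=[15] mem=[0,0,15,0]
After op 10 (RCL M2): stack=[15,15] mem=[0,0,15,0]
After op 11 (dup): stack=[15,15,15] mem=[0,0,15,0]
After op 12 (dup): stack=[15,15,15,15] mem=[0,0,15,0]
After op 13 (push 20): stack=[15,15,15,15,20] mem=[0,0,15,0]
After op 14 (push 3): stack=[15,15,15,15,20,3] mem=[0,0,15,0]
After op 15 (STO M0): stack=[15,15,15,15,20] mem=[3,0,15,0]
After op 16 (STO M3): stack=[15,15,15,15] mem=[3,0,15,20]
After op 17 (RCL M1): stack=[15,15,15,15,0] mem=[3,0,15,20]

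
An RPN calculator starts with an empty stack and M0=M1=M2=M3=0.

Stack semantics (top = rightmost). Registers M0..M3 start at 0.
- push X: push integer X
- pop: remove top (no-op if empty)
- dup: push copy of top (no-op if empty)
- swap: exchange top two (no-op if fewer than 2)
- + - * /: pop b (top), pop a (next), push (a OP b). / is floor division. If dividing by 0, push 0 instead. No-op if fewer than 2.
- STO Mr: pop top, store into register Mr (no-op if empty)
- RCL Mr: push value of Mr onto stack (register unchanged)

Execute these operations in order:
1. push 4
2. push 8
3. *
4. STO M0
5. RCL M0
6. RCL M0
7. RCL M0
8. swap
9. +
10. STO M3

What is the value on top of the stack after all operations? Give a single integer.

Answer: 32

Derivation:
After op 1 (push 4): stack=[4] mem=[0,0,0,0]
After op 2 (push 8): stack=[4,8] mem=[0,0,0,0]
After op 3 (*): stack=[32] mem=[0,0,0,0]
After op 4 (STO M0): stack=[empty] mem=[32,0,0,0]
After op 5 (RCL M0): stack=[32] mem=[32,0,0,0]
After op 6 (RCL M0): stack=[32,32] mem=[32,0,0,0]
After op 7 (RCL M0): stack=[32,32,32] mem=[32,0,0,0]
After op 8 (swap): stack=[32,32,32] mem=[32,0,0,0]
After op 9 (+): stack=[32,64] mem=[32,0,0,0]
After op 10 (STO M3): stack=[32] mem=[32,0,0,64]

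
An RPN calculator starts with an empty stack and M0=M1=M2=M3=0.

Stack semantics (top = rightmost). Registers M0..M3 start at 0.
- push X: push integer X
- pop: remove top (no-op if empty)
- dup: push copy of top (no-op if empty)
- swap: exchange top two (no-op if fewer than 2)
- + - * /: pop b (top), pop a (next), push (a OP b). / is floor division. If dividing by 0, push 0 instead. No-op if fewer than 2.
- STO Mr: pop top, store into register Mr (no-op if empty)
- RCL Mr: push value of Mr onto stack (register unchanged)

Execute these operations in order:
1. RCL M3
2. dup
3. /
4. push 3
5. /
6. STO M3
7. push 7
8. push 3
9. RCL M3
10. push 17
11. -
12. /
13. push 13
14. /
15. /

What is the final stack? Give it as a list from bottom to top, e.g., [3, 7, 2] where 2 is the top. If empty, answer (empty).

After op 1 (RCL M3): stack=[0] mem=[0,0,0,0]
After op 2 (dup): stack=[0,0] mem=[0,0,0,0]
After op 3 (/): stack=[0] mem=[0,0,0,0]
After op 4 (push 3): stack=[0,3] mem=[0,0,0,0]
After op 5 (/): stack=[0] mem=[0,0,0,0]
After op 6 (STO M3): stack=[empty] mem=[0,0,0,0]
After op 7 (push 7): stack=[7] mem=[0,0,0,0]
After op 8 (push 3): stack=[7,3] mem=[0,0,0,0]
After op 9 (RCL M3): stack=[7,3,0] mem=[0,0,0,0]
After op 10 (push 17): stack=[7,3,0,17] mem=[0,0,0,0]
After op 11 (-): stack=[7,3,-17] mem=[0,0,0,0]
After op 12 (/): stack=[7,-1] mem=[0,0,0,0]
After op 13 (push 13): stack=[7,-1,13] mem=[0,0,0,0]
After op 14 (/): stack=[7,-1] mem=[0,0,0,0]
After op 15 (/): stack=[-7] mem=[0,0,0,0]

Answer: [-7]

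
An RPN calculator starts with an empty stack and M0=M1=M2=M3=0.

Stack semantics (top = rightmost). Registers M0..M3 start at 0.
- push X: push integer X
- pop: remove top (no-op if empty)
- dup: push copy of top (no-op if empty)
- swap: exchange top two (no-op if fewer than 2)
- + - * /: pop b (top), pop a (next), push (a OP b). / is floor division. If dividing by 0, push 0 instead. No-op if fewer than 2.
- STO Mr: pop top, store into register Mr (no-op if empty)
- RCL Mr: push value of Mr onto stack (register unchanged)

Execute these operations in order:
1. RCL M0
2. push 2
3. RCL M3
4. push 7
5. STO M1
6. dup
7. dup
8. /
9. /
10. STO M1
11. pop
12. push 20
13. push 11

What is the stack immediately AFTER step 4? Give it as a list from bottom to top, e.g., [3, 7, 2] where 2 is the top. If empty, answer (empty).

After op 1 (RCL M0): stack=[0] mem=[0,0,0,0]
After op 2 (push 2): stack=[0,2] mem=[0,0,0,0]
After op 3 (RCL M3): stack=[0,2,0] mem=[0,0,0,0]
After op 4 (push 7): stack=[0,2,0,7] mem=[0,0,0,0]

[0, 2, 0, 7]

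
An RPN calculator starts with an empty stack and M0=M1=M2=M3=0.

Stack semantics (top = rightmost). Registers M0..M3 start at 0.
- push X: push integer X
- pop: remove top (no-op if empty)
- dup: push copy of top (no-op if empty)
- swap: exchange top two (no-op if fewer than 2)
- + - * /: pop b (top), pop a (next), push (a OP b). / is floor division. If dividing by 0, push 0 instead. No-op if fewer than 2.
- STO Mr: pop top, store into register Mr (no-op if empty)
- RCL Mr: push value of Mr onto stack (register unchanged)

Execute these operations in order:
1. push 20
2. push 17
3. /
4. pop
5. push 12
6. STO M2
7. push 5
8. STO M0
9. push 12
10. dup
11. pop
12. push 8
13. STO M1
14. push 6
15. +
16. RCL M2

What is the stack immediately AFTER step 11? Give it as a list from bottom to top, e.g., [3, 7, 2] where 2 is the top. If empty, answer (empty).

After op 1 (push 20): stack=[20] mem=[0,0,0,0]
After op 2 (push 17): stack=[20,17] mem=[0,0,0,0]
After op 3 (/): stack=[1] mem=[0,0,0,0]
After op 4 (pop): stack=[empty] mem=[0,0,0,0]
After op 5 (push 12): stack=[12] mem=[0,0,0,0]
After op 6 (STO M2): stack=[empty] mem=[0,0,12,0]
After op 7 (push 5): stack=[5] mem=[0,0,12,0]
After op 8 (STO M0): stack=[empty] mem=[5,0,12,0]
After op 9 (push 12): stack=[12] mem=[5,0,12,0]
After op 10 (dup): stack=[12,12] mem=[5,0,12,0]
After op 11 (pop): stack=[12] mem=[5,0,12,0]

[12]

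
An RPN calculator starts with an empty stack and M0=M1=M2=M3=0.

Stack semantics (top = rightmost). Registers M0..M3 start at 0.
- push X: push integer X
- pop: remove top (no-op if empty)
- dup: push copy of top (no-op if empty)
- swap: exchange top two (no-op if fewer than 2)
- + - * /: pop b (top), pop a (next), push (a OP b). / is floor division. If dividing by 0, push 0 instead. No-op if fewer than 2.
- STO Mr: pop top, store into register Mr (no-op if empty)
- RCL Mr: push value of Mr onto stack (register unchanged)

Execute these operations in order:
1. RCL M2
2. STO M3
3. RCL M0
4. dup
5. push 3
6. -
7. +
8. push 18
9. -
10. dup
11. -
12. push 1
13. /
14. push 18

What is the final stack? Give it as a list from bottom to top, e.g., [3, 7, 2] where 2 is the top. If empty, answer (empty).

Answer: [0, 18]

Derivation:
After op 1 (RCL M2): stack=[0] mem=[0,0,0,0]
After op 2 (STO M3): stack=[empty] mem=[0,0,0,0]
After op 3 (RCL M0): stack=[0] mem=[0,0,0,0]
After op 4 (dup): stack=[0,0] mem=[0,0,0,0]
After op 5 (push 3): stack=[0,0,3] mem=[0,0,0,0]
After op 6 (-): stack=[0,-3] mem=[0,0,0,0]
After op 7 (+): stack=[-3] mem=[0,0,0,0]
After op 8 (push 18): stack=[-3,18] mem=[0,0,0,0]
After op 9 (-): stack=[-21] mem=[0,0,0,0]
After op 10 (dup): stack=[-21,-21] mem=[0,0,0,0]
After op 11 (-): stack=[0] mem=[0,0,0,0]
After op 12 (push 1): stack=[0,1] mem=[0,0,0,0]
After op 13 (/): stack=[0] mem=[0,0,0,0]
After op 14 (push 18): stack=[0,18] mem=[0,0,0,0]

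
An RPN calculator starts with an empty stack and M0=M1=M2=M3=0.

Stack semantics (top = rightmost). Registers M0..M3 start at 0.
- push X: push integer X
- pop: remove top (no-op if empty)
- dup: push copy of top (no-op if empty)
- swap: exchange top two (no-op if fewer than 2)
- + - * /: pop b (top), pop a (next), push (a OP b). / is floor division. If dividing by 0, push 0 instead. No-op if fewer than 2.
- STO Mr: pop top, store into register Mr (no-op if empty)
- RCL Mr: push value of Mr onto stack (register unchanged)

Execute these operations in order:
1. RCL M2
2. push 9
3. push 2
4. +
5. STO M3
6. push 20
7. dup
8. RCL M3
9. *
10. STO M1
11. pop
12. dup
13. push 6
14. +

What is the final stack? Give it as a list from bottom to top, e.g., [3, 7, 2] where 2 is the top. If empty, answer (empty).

Answer: [0, 6]

Derivation:
After op 1 (RCL M2): stack=[0] mem=[0,0,0,0]
After op 2 (push 9): stack=[0,9] mem=[0,0,0,0]
After op 3 (push 2): stack=[0,9,2] mem=[0,0,0,0]
After op 4 (+): stack=[0,11] mem=[0,0,0,0]
After op 5 (STO M3): stack=[0] mem=[0,0,0,11]
After op 6 (push 20): stack=[0,20] mem=[0,0,0,11]
After op 7 (dup): stack=[0,20,20] mem=[0,0,0,11]
After op 8 (RCL M3): stack=[0,20,20,11] mem=[0,0,0,11]
After op 9 (*): stack=[0,20,220] mem=[0,0,0,11]
After op 10 (STO M1): stack=[0,20] mem=[0,220,0,11]
After op 11 (pop): stack=[0] mem=[0,220,0,11]
After op 12 (dup): stack=[0,0] mem=[0,220,0,11]
After op 13 (push 6): stack=[0,0,6] mem=[0,220,0,11]
After op 14 (+): stack=[0,6] mem=[0,220,0,11]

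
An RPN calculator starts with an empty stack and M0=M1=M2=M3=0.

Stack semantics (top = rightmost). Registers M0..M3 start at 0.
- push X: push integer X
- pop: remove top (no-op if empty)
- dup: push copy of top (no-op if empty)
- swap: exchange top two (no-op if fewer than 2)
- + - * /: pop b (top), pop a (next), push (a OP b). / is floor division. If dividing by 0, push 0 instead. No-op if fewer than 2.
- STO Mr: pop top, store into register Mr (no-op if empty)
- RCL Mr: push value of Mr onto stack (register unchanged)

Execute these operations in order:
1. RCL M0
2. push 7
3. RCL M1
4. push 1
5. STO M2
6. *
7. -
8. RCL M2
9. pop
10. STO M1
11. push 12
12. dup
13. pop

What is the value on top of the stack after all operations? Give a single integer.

After op 1 (RCL M0): stack=[0] mem=[0,0,0,0]
After op 2 (push 7): stack=[0,7] mem=[0,0,0,0]
After op 3 (RCL M1): stack=[0,7,0] mem=[0,0,0,0]
After op 4 (push 1): stack=[0,7,0,1] mem=[0,0,0,0]
After op 5 (STO M2): stack=[0,7,0] mem=[0,0,1,0]
After op 6 (*): stack=[0,0] mem=[0,0,1,0]
After op 7 (-): stack=[0] mem=[0,0,1,0]
After op 8 (RCL M2): stack=[0,1] mem=[0,0,1,0]
After op 9 (pop): stack=[0] mem=[0,0,1,0]
After op 10 (STO M1): stack=[empty] mem=[0,0,1,0]
After op 11 (push 12): stack=[12] mem=[0,0,1,0]
After op 12 (dup): stack=[12,12] mem=[0,0,1,0]
After op 13 (pop): stack=[12] mem=[0,0,1,0]

Answer: 12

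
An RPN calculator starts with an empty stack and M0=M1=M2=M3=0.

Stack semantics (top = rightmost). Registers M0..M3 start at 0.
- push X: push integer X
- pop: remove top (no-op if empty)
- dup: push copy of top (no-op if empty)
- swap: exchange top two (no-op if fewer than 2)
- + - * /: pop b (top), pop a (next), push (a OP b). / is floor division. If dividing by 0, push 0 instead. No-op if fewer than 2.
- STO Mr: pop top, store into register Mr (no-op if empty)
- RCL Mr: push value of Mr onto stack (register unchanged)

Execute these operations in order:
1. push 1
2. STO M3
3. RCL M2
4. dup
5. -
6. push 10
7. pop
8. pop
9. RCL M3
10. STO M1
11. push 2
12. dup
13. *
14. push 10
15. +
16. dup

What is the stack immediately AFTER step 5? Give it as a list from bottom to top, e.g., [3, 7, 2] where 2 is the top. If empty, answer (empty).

After op 1 (push 1): stack=[1] mem=[0,0,0,0]
After op 2 (STO M3): stack=[empty] mem=[0,0,0,1]
After op 3 (RCL M2): stack=[0] mem=[0,0,0,1]
After op 4 (dup): stack=[0,0] mem=[0,0,0,1]
After op 5 (-): stack=[0] mem=[0,0,0,1]

[0]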